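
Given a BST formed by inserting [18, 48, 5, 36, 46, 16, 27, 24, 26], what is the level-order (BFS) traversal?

Tree insertion order: [18, 48, 5, 36, 46, 16, 27, 24, 26]
Tree (level-order array): [18, 5, 48, None, 16, 36, None, None, None, 27, 46, 24, None, None, None, None, 26]
BFS from the root, enqueuing left then right child of each popped node:
  queue [18] -> pop 18, enqueue [5, 48], visited so far: [18]
  queue [5, 48] -> pop 5, enqueue [16], visited so far: [18, 5]
  queue [48, 16] -> pop 48, enqueue [36], visited so far: [18, 5, 48]
  queue [16, 36] -> pop 16, enqueue [none], visited so far: [18, 5, 48, 16]
  queue [36] -> pop 36, enqueue [27, 46], visited so far: [18, 5, 48, 16, 36]
  queue [27, 46] -> pop 27, enqueue [24], visited so far: [18, 5, 48, 16, 36, 27]
  queue [46, 24] -> pop 46, enqueue [none], visited so far: [18, 5, 48, 16, 36, 27, 46]
  queue [24] -> pop 24, enqueue [26], visited so far: [18, 5, 48, 16, 36, 27, 46, 24]
  queue [26] -> pop 26, enqueue [none], visited so far: [18, 5, 48, 16, 36, 27, 46, 24, 26]
Result: [18, 5, 48, 16, 36, 27, 46, 24, 26]


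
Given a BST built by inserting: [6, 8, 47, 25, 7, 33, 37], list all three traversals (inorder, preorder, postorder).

Tree insertion order: [6, 8, 47, 25, 7, 33, 37]
Tree (level-order array): [6, None, 8, 7, 47, None, None, 25, None, None, 33, None, 37]
Inorder (L, root, R): [6, 7, 8, 25, 33, 37, 47]
Preorder (root, L, R): [6, 8, 7, 47, 25, 33, 37]
Postorder (L, R, root): [7, 37, 33, 25, 47, 8, 6]


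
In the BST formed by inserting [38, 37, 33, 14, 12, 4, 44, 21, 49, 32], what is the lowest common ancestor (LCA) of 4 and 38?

Tree insertion order: [38, 37, 33, 14, 12, 4, 44, 21, 49, 32]
Tree (level-order array): [38, 37, 44, 33, None, None, 49, 14, None, None, None, 12, 21, 4, None, None, 32]
In a BST, the LCA of p=4, q=38 is the first node v on the
root-to-leaf path with p <= v <= q (go left if both < v, right if both > v).
Walk from root:
  at 38: 4 <= 38 <= 38, this is the LCA
LCA = 38


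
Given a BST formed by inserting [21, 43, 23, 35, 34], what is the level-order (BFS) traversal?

Tree insertion order: [21, 43, 23, 35, 34]
Tree (level-order array): [21, None, 43, 23, None, None, 35, 34]
BFS from the root, enqueuing left then right child of each popped node:
  queue [21] -> pop 21, enqueue [43], visited so far: [21]
  queue [43] -> pop 43, enqueue [23], visited so far: [21, 43]
  queue [23] -> pop 23, enqueue [35], visited so far: [21, 43, 23]
  queue [35] -> pop 35, enqueue [34], visited so far: [21, 43, 23, 35]
  queue [34] -> pop 34, enqueue [none], visited so far: [21, 43, 23, 35, 34]
Result: [21, 43, 23, 35, 34]


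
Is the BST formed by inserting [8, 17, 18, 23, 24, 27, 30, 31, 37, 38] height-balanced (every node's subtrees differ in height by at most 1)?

Tree (level-order array): [8, None, 17, None, 18, None, 23, None, 24, None, 27, None, 30, None, 31, None, 37, None, 38]
Definition: a tree is height-balanced if, at every node, |h(left) - h(right)| <= 1 (empty subtree has height -1).
Bottom-up per-node check:
  node 38: h_left=-1, h_right=-1, diff=0 [OK], height=0
  node 37: h_left=-1, h_right=0, diff=1 [OK], height=1
  node 31: h_left=-1, h_right=1, diff=2 [FAIL (|-1-1|=2 > 1)], height=2
  node 30: h_left=-1, h_right=2, diff=3 [FAIL (|-1-2|=3 > 1)], height=3
  node 27: h_left=-1, h_right=3, diff=4 [FAIL (|-1-3|=4 > 1)], height=4
  node 24: h_left=-1, h_right=4, diff=5 [FAIL (|-1-4|=5 > 1)], height=5
  node 23: h_left=-1, h_right=5, diff=6 [FAIL (|-1-5|=6 > 1)], height=6
  node 18: h_left=-1, h_right=6, diff=7 [FAIL (|-1-6|=7 > 1)], height=7
  node 17: h_left=-1, h_right=7, diff=8 [FAIL (|-1-7|=8 > 1)], height=8
  node 8: h_left=-1, h_right=8, diff=9 [FAIL (|-1-8|=9 > 1)], height=9
Node 31 violates the condition: |-1 - 1| = 2 > 1.
Result: Not balanced


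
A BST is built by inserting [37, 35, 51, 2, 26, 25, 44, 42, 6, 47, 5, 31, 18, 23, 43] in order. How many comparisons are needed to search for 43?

Search path for 43: 37 -> 51 -> 44 -> 42 -> 43
Found: True
Comparisons: 5


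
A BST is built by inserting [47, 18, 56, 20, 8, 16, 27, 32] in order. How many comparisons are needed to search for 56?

Search path for 56: 47 -> 56
Found: True
Comparisons: 2


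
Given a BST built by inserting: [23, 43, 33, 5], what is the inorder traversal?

Tree insertion order: [23, 43, 33, 5]
Tree (level-order array): [23, 5, 43, None, None, 33]
Inorder traversal: [5, 23, 33, 43]


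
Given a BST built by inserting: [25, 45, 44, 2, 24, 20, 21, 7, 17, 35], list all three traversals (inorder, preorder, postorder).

Tree insertion order: [25, 45, 44, 2, 24, 20, 21, 7, 17, 35]
Tree (level-order array): [25, 2, 45, None, 24, 44, None, 20, None, 35, None, 7, 21, None, None, None, 17]
Inorder (L, root, R): [2, 7, 17, 20, 21, 24, 25, 35, 44, 45]
Preorder (root, L, R): [25, 2, 24, 20, 7, 17, 21, 45, 44, 35]
Postorder (L, R, root): [17, 7, 21, 20, 24, 2, 35, 44, 45, 25]


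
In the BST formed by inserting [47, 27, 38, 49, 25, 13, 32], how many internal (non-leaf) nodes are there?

Tree built from: [47, 27, 38, 49, 25, 13, 32]
Tree (level-order array): [47, 27, 49, 25, 38, None, None, 13, None, 32]
Rule: An internal node has at least one child.
Per-node child counts:
  node 47: 2 child(ren)
  node 27: 2 child(ren)
  node 25: 1 child(ren)
  node 13: 0 child(ren)
  node 38: 1 child(ren)
  node 32: 0 child(ren)
  node 49: 0 child(ren)
Matching nodes: [47, 27, 25, 38]
Count of internal (non-leaf) nodes: 4


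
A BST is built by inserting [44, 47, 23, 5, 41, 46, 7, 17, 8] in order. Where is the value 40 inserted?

Starting tree (level order): [44, 23, 47, 5, 41, 46, None, None, 7, None, None, None, None, None, 17, 8]
Insertion path: 44 -> 23 -> 41
Result: insert 40 as left child of 41
Final tree (level order): [44, 23, 47, 5, 41, 46, None, None, 7, 40, None, None, None, None, 17, None, None, 8]


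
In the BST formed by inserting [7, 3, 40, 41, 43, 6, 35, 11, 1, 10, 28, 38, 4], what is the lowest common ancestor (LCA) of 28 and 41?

Tree insertion order: [7, 3, 40, 41, 43, 6, 35, 11, 1, 10, 28, 38, 4]
Tree (level-order array): [7, 3, 40, 1, 6, 35, 41, None, None, 4, None, 11, 38, None, 43, None, None, 10, 28]
In a BST, the LCA of p=28, q=41 is the first node v on the
root-to-leaf path with p <= v <= q (go left if both < v, right if both > v).
Walk from root:
  at 7: both 28 and 41 > 7, go right
  at 40: 28 <= 40 <= 41, this is the LCA
LCA = 40


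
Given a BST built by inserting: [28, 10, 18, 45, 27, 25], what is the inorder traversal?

Tree insertion order: [28, 10, 18, 45, 27, 25]
Tree (level-order array): [28, 10, 45, None, 18, None, None, None, 27, 25]
Inorder traversal: [10, 18, 25, 27, 28, 45]


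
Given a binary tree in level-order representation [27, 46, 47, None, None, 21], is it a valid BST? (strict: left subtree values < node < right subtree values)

Level-order array: [27, 46, 47, None, None, 21]
Validate using subtree bounds (lo, hi): at each node, require lo < value < hi,
then recurse left with hi=value and right with lo=value.
Preorder trace (stopping at first violation):
  at node 27 with bounds (-inf, +inf): OK
  at node 46 with bounds (-inf, 27): VIOLATION
Node 46 violates its bound: not (-inf < 46 < 27).
Result: Not a valid BST


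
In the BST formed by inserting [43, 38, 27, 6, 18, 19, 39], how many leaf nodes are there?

Tree built from: [43, 38, 27, 6, 18, 19, 39]
Tree (level-order array): [43, 38, None, 27, 39, 6, None, None, None, None, 18, None, 19]
Rule: A leaf has 0 children.
Per-node child counts:
  node 43: 1 child(ren)
  node 38: 2 child(ren)
  node 27: 1 child(ren)
  node 6: 1 child(ren)
  node 18: 1 child(ren)
  node 19: 0 child(ren)
  node 39: 0 child(ren)
Matching nodes: [19, 39]
Count of leaf nodes: 2


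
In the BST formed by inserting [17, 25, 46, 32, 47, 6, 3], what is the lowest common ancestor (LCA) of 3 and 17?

Tree insertion order: [17, 25, 46, 32, 47, 6, 3]
Tree (level-order array): [17, 6, 25, 3, None, None, 46, None, None, 32, 47]
In a BST, the LCA of p=3, q=17 is the first node v on the
root-to-leaf path with p <= v <= q (go left if both < v, right if both > v).
Walk from root:
  at 17: 3 <= 17 <= 17, this is the LCA
LCA = 17


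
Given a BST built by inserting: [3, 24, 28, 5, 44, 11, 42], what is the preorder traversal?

Tree insertion order: [3, 24, 28, 5, 44, 11, 42]
Tree (level-order array): [3, None, 24, 5, 28, None, 11, None, 44, None, None, 42]
Preorder traversal: [3, 24, 5, 11, 28, 44, 42]


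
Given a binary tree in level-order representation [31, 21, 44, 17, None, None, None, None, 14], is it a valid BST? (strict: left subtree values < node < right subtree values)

Level-order array: [31, 21, 44, 17, None, None, None, None, 14]
Validate using subtree bounds (lo, hi): at each node, require lo < value < hi,
then recurse left with hi=value and right with lo=value.
Preorder trace (stopping at first violation):
  at node 31 with bounds (-inf, +inf): OK
  at node 21 with bounds (-inf, 31): OK
  at node 17 with bounds (-inf, 21): OK
  at node 14 with bounds (17, 21): VIOLATION
Node 14 violates its bound: not (17 < 14 < 21).
Result: Not a valid BST


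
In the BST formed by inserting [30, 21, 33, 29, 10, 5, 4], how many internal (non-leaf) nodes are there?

Tree built from: [30, 21, 33, 29, 10, 5, 4]
Tree (level-order array): [30, 21, 33, 10, 29, None, None, 5, None, None, None, 4]
Rule: An internal node has at least one child.
Per-node child counts:
  node 30: 2 child(ren)
  node 21: 2 child(ren)
  node 10: 1 child(ren)
  node 5: 1 child(ren)
  node 4: 0 child(ren)
  node 29: 0 child(ren)
  node 33: 0 child(ren)
Matching nodes: [30, 21, 10, 5]
Count of internal (non-leaf) nodes: 4


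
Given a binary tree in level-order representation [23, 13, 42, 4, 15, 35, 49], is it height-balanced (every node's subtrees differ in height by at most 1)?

Tree (level-order array): [23, 13, 42, 4, 15, 35, 49]
Definition: a tree is height-balanced if, at every node, |h(left) - h(right)| <= 1 (empty subtree has height -1).
Bottom-up per-node check:
  node 4: h_left=-1, h_right=-1, diff=0 [OK], height=0
  node 15: h_left=-1, h_right=-1, diff=0 [OK], height=0
  node 13: h_left=0, h_right=0, diff=0 [OK], height=1
  node 35: h_left=-1, h_right=-1, diff=0 [OK], height=0
  node 49: h_left=-1, h_right=-1, diff=0 [OK], height=0
  node 42: h_left=0, h_right=0, diff=0 [OK], height=1
  node 23: h_left=1, h_right=1, diff=0 [OK], height=2
All nodes satisfy the balance condition.
Result: Balanced


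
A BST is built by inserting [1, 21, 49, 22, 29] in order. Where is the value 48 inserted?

Starting tree (level order): [1, None, 21, None, 49, 22, None, None, 29]
Insertion path: 1 -> 21 -> 49 -> 22 -> 29
Result: insert 48 as right child of 29
Final tree (level order): [1, None, 21, None, 49, 22, None, None, 29, None, 48]


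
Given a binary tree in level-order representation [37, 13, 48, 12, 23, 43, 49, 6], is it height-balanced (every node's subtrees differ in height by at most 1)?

Tree (level-order array): [37, 13, 48, 12, 23, 43, 49, 6]
Definition: a tree is height-balanced if, at every node, |h(left) - h(right)| <= 1 (empty subtree has height -1).
Bottom-up per-node check:
  node 6: h_left=-1, h_right=-1, diff=0 [OK], height=0
  node 12: h_left=0, h_right=-1, diff=1 [OK], height=1
  node 23: h_left=-1, h_right=-1, diff=0 [OK], height=0
  node 13: h_left=1, h_right=0, diff=1 [OK], height=2
  node 43: h_left=-1, h_right=-1, diff=0 [OK], height=0
  node 49: h_left=-1, h_right=-1, diff=0 [OK], height=0
  node 48: h_left=0, h_right=0, diff=0 [OK], height=1
  node 37: h_left=2, h_right=1, diff=1 [OK], height=3
All nodes satisfy the balance condition.
Result: Balanced


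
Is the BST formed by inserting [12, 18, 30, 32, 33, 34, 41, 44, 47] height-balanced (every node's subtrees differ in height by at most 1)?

Tree (level-order array): [12, None, 18, None, 30, None, 32, None, 33, None, 34, None, 41, None, 44, None, 47]
Definition: a tree is height-balanced if, at every node, |h(left) - h(right)| <= 1 (empty subtree has height -1).
Bottom-up per-node check:
  node 47: h_left=-1, h_right=-1, diff=0 [OK], height=0
  node 44: h_left=-1, h_right=0, diff=1 [OK], height=1
  node 41: h_left=-1, h_right=1, diff=2 [FAIL (|-1-1|=2 > 1)], height=2
  node 34: h_left=-1, h_right=2, diff=3 [FAIL (|-1-2|=3 > 1)], height=3
  node 33: h_left=-1, h_right=3, diff=4 [FAIL (|-1-3|=4 > 1)], height=4
  node 32: h_left=-1, h_right=4, diff=5 [FAIL (|-1-4|=5 > 1)], height=5
  node 30: h_left=-1, h_right=5, diff=6 [FAIL (|-1-5|=6 > 1)], height=6
  node 18: h_left=-1, h_right=6, diff=7 [FAIL (|-1-6|=7 > 1)], height=7
  node 12: h_left=-1, h_right=7, diff=8 [FAIL (|-1-7|=8 > 1)], height=8
Node 41 violates the condition: |-1 - 1| = 2 > 1.
Result: Not balanced


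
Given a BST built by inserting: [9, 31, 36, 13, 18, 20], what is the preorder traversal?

Tree insertion order: [9, 31, 36, 13, 18, 20]
Tree (level-order array): [9, None, 31, 13, 36, None, 18, None, None, None, 20]
Preorder traversal: [9, 31, 13, 18, 20, 36]


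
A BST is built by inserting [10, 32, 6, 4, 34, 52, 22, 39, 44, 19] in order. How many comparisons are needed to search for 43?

Search path for 43: 10 -> 32 -> 34 -> 52 -> 39 -> 44
Found: False
Comparisons: 6


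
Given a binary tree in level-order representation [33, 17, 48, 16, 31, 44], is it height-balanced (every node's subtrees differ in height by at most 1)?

Tree (level-order array): [33, 17, 48, 16, 31, 44]
Definition: a tree is height-balanced if, at every node, |h(left) - h(right)| <= 1 (empty subtree has height -1).
Bottom-up per-node check:
  node 16: h_left=-1, h_right=-1, diff=0 [OK], height=0
  node 31: h_left=-1, h_right=-1, diff=0 [OK], height=0
  node 17: h_left=0, h_right=0, diff=0 [OK], height=1
  node 44: h_left=-1, h_right=-1, diff=0 [OK], height=0
  node 48: h_left=0, h_right=-1, diff=1 [OK], height=1
  node 33: h_left=1, h_right=1, diff=0 [OK], height=2
All nodes satisfy the balance condition.
Result: Balanced


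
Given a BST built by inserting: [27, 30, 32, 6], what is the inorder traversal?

Tree insertion order: [27, 30, 32, 6]
Tree (level-order array): [27, 6, 30, None, None, None, 32]
Inorder traversal: [6, 27, 30, 32]


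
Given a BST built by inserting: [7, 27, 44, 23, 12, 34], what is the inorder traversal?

Tree insertion order: [7, 27, 44, 23, 12, 34]
Tree (level-order array): [7, None, 27, 23, 44, 12, None, 34]
Inorder traversal: [7, 12, 23, 27, 34, 44]


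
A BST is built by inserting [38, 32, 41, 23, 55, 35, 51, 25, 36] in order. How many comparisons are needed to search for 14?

Search path for 14: 38 -> 32 -> 23
Found: False
Comparisons: 3


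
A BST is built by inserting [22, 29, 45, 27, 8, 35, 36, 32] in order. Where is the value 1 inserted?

Starting tree (level order): [22, 8, 29, None, None, 27, 45, None, None, 35, None, 32, 36]
Insertion path: 22 -> 8
Result: insert 1 as left child of 8
Final tree (level order): [22, 8, 29, 1, None, 27, 45, None, None, None, None, 35, None, 32, 36]


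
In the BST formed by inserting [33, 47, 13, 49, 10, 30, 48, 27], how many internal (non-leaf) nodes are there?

Tree built from: [33, 47, 13, 49, 10, 30, 48, 27]
Tree (level-order array): [33, 13, 47, 10, 30, None, 49, None, None, 27, None, 48]
Rule: An internal node has at least one child.
Per-node child counts:
  node 33: 2 child(ren)
  node 13: 2 child(ren)
  node 10: 0 child(ren)
  node 30: 1 child(ren)
  node 27: 0 child(ren)
  node 47: 1 child(ren)
  node 49: 1 child(ren)
  node 48: 0 child(ren)
Matching nodes: [33, 13, 30, 47, 49]
Count of internal (non-leaf) nodes: 5


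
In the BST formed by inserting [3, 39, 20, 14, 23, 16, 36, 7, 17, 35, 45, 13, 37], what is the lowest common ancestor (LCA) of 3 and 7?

Tree insertion order: [3, 39, 20, 14, 23, 16, 36, 7, 17, 35, 45, 13, 37]
Tree (level-order array): [3, None, 39, 20, 45, 14, 23, None, None, 7, 16, None, 36, None, 13, None, 17, 35, 37]
In a BST, the LCA of p=3, q=7 is the first node v on the
root-to-leaf path with p <= v <= q (go left if both < v, right if both > v).
Walk from root:
  at 3: 3 <= 3 <= 7, this is the LCA
LCA = 3


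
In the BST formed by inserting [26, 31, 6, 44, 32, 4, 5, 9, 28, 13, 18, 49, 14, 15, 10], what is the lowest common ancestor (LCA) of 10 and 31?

Tree insertion order: [26, 31, 6, 44, 32, 4, 5, 9, 28, 13, 18, 49, 14, 15, 10]
Tree (level-order array): [26, 6, 31, 4, 9, 28, 44, None, 5, None, 13, None, None, 32, 49, None, None, 10, 18, None, None, None, None, None, None, 14, None, None, 15]
In a BST, the LCA of p=10, q=31 is the first node v on the
root-to-leaf path with p <= v <= q (go left if both < v, right if both > v).
Walk from root:
  at 26: 10 <= 26 <= 31, this is the LCA
LCA = 26


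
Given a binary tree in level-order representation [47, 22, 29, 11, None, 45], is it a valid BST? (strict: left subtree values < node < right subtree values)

Level-order array: [47, 22, 29, 11, None, 45]
Validate using subtree bounds (lo, hi): at each node, require lo < value < hi,
then recurse left with hi=value and right with lo=value.
Preorder trace (stopping at first violation):
  at node 47 with bounds (-inf, +inf): OK
  at node 22 with bounds (-inf, 47): OK
  at node 11 with bounds (-inf, 22): OK
  at node 29 with bounds (47, +inf): VIOLATION
Node 29 violates its bound: not (47 < 29 < +inf).
Result: Not a valid BST


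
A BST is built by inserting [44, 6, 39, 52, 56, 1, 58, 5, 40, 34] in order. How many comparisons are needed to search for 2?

Search path for 2: 44 -> 6 -> 1 -> 5
Found: False
Comparisons: 4


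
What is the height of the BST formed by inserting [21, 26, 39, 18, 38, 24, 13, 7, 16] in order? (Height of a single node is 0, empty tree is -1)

Insertion order: [21, 26, 39, 18, 38, 24, 13, 7, 16]
Tree (level-order array): [21, 18, 26, 13, None, 24, 39, 7, 16, None, None, 38]
Compute height bottom-up (empty subtree = -1):
  height(7) = 1 + max(-1, -1) = 0
  height(16) = 1 + max(-1, -1) = 0
  height(13) = 1 + max(0, 0) = 1
  height(18) = 1 + max(1, -1) = 2
  height(24) = 1 + max(-1, -1) = 0
  height(38) = 1 + max(-1, -1) = 0
  height(39) = 1 + max(0, -1) = 1
  height(26) = 1 + max(0, 1) = 2
  height(21) = 1 + max(2, 2) = 3
Height = 3


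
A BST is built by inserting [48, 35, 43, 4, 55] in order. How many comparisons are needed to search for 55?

Search path for 55: 48 -> 55
Found: True
Comparisons: 2


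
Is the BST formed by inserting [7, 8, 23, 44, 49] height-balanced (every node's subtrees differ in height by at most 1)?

Tree (level-order array): [7, None, 8, None, 23, None, 44, None, 49]
Definition: a tree is height-balanced if, at every node, |h(left) - h(right)| <= 1 (empty subtree has height -1).
Bottom-up per-node check:
  node 49: h_left=-1, h_right=-1, diff=0 [OK], height=0
  node 44: h_left=-1, h_right=0, diff=1 [OK], height=1
  node 23: h_left=-1, h_right=1, diff=2 [FAIL (|-1-1|=2 > 1)], height=2
  node 8: h_left=-1, h_right=2, diff=3 [FAIL (|-1-2|=3 > 1)], height=3
  node 7: h_left=-1, h_right=3, diff=4 [FAIL (|-1-3|=4 > 1)], height=4
Node 23 violates the condition: |-1 - 1| = 2 > 1.
Result: Not balanced


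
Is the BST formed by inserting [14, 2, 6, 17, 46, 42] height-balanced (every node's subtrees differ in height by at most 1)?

Tree (level-order array): [14, 2, 17, None, 6, None, 46, None, None, 42]
Definition: a tree is height-balanced if, at every node, |h(left) - h(right)| <= 1 (empty subtree has height -1).
Bottom-up per-node check:
  node 6: h_left=-1, h_right=-1, diff=0 [OK], height=0
  node 2: h_left=-1, h_right=0, diff=1 [OK], height=1
  node 42: h_left=-1, h_right=-1, diff=0 [OK], height=0
  node 46: h_left=0, h_right=-1, diff=1 [OK], height=1
  node 17: h_left=-1, h_right=1, diff=2 [FAIL (|-1-1|=2 > 1)], height=2
  node 14: h_left=1, h_right=2, diff=1 [OK], height=3
Node 17 violates the condition: |-1 - 1| = 2 > 1.
Result: Not balanced


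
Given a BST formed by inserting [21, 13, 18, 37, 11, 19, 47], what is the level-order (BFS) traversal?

Tree insertion order: [21, 13, 18, 37, 11, 19, 47]
Tree (level-order array): [21, 13, 37, 11, 18, None, 47, None, None, None, 19]
BFS from the root, enqueuing left then right child of each popped node:
  queue [21] -> pop 21, enqueue [13, 37], visited so far: [21]
  queue [13, 37] -> pop 13, enqueue [11, 18], visited so far: [21, 13]
  queue [37, 11, 18] -> pop 37, enqueue [47], visited so far: [21, 13, 37]
  queue [11, 18, 47] -> pop 11, enqueue [none], visited so far: [21, 13, 37, 11]
  queue [18, 47] -> pop 18, enqueue [19], visited so far: [21, 13, 37, 11, 18]
  queue [47, 19] -> pop 47, enqueue [none], visited so far: [21, 13, 37, 11, 18, 47]
  queue [19] -> pop 19, enqueue [none], visited so far: [21, 13, 37, 11, 18, 47, 19]
Result: [21, 13, 37, 11, 18, 47, 19]


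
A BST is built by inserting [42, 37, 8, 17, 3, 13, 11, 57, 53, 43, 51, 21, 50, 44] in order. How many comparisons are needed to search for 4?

Search path for 4: 42 -> 37 -> 8 -> 3
Found: False
Comparisons: 4


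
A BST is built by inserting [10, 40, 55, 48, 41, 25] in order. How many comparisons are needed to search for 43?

Search path for 43: 10 -> 40 -> 55 -> 48 -> 41
Found: False
Comparisons: 5


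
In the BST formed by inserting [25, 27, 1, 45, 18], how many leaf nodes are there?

Tree built from: [25, 27, 1, 45, 18]
Tree (level-order array): [25, 1, 27, None, 18, None, 45]
Rule: A leaf has 0 children.
Per-node child counts:
  node 25: 2 child(ren)
  node 1: 1 child(ren)
  node 18: 0 child(ren)
  node 27: 1 child(ren)
  node 45: 0 child(ren)
Matching nodes: [18, 45]
Count of leaf nodes: 2


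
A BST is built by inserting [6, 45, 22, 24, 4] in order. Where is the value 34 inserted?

Starting tree (level order): [6, 4, 45, None, None, 22, None, None, 24]
Insertion path: 6 -> 45 -> 22 -> 24
Result: insert 34 as right child of 24
Final tree (level order): [6, 4, 45, None, None, 22, None, None, 24, None, 34]


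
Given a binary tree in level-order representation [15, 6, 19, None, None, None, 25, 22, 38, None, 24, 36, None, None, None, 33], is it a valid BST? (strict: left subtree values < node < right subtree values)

Level-order array: [15, 6, 19, None, None, None, 25, 22, 38, None, 24, 36, None, None, None, 33]
Validate using subtree bounds (lo, hi): at each node, require lo < value < hi,
then recurse left with hi=value and right with lo=value.
Preorder trace (stopping at first violation):
  at node 15 with bounds (-inf, +inf): OK
  at node 6 with bounds (-inf, 15): OK
  at node 19 with bounds (15, +inf): OK
  at node 25 with bounds (19, +inf): OK
  at node 22 with bounds (19, 25): OK
  at node 24 with bounds (22, 25): OK
  at node 38 with bounds (25, +inf): OK
  at node 36 with bounds (25, 38): OK
  at node 33 with bounds (25, 36): OK
No violation found at any node.
Result: Valid BST


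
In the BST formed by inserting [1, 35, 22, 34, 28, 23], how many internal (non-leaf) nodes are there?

Tree built from: [1, 35, 22, 34, 28, 23]
Tree (level-order array): [1, None, 35, 22, None, None, 34, 28, None, 23]
Rule: An internal node has at least one child.
Per-node child counts:
  node 1: 1 child(ren)
  node 35: 1 child(ren)
  node 22: 1 child(ren)
  node 34: 1 child(ren)
  node 28: 1 child(ren)
  node 23: 0 child(ren)
Matching nodes: [1, 35, 22, 34, 28]
Count of internal (non-leaf) nodes: 5


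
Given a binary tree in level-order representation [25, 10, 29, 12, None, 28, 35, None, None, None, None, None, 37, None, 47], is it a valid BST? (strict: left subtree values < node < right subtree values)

Level-order array: [25, 10, 29, 12, None, 28, 35, None, None, None, None, None, 37, None, 47]
Validate using subtree bounds (lo, hi): at each node, require lo < value < hi,
then recurse left with hi=value and right with lo=value.
Preorder trace (stopping at first violation):
  at node 25 with bounds (-inf, +inf): OK
  at node 10 with bounds (-inf, 25): OK
  at node 12 with bounds (-inf, 10): VIOLATION
Node 12 violates its bound: not (-inf < 12 < 10).
Result: Not a valid BST


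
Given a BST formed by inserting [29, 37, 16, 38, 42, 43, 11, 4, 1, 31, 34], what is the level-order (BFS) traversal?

Tree insertion order: [29, 37, 16, 38, 42, 43, 11, 4, 1, 31, 34]
Tree (level-order array): [29, 16, 37, 11, None, 31, 38, 4, None, None, 34, None, 42, 1, None, None, None, None, 43]
BFS from the root, enqueuing left then right child of each popped node:
  queue [29] -> pop 29, enqueue [16, 37], visited so far: [29]
  queue [16, 37] -> pop 16, enqueue [11], visited so far: [29, 16]
  queue [37, 11] -> pop 37, enqueue [31, 38], visited so far: [29, 16, 37]
  queue [11, 31, 38] -> pop 11, enqueue [4], visited so far: [29, 16, 37, 11]
  queue [31, 38, 4] -> pop 31, enqueue [34], visited so far: [29, 16, 37, 11, 31]
  queue [38, 4, 34] -> pop 38, enqueue [42], visited so far: [29, 16, 37, 11, 31, 38]
  queue [4, 34, 42] -> pop 4, enqueue [1], visited so far: [29, 16, 37, 11, 31, 38, 4]
  queue [34, 42, 1] -> pop 34, enqueue [none], visited so far: [29, 16, 37, 11, 31, 38, 4, 34]
  queue [42, 1] -> pop 42, enqueue [43], visited so far: [29, 16, 37, 11, 31, 38, 4, 34, 42]
  queue [1, 43] -> pop 1, enqueue [none], visited so far: [29, 16, 37, 11, 31, 38, 4, 34, 42, 1]
  queue [43] -> pop 43, enqueue [none], visited so far: [29, 16, 37, 11, 31, 38, 4, 34, 42, 1, 43]
Result: [29, 16, 37, 11, 31, 38, 4, 34, 42, 1, 43]


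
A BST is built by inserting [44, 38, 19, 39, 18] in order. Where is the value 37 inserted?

Starting tree (level order): [44, 38, None, 19, 39, 18]
Insertion path: 44 -> 38 -> 19
Result: insert 37 as right child of 19
Final tree (level order): [44, 38, None, 19, 39, 18, 37]


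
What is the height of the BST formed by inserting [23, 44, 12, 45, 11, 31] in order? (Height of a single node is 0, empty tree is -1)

Insertion order: [23, 44, 12, 45, 11, 31]
Tree (level-order array): [23, 12, 44, 11, None, 31, 45]
Compute height bottom-up (empty subtree = -1):
  height(11) = 1 + max(-1, -1) = 0
  height(12) = 1 + max(0, -1) = 1
  height(31) = 1 + max(-1, -1) = 0
  height(45) = 1 + max(-1, -1) = 0
  height(44) = 1 + max(0, 0) = 1
  height(23) = 1 + max(1, 1) = 2
Height = 2


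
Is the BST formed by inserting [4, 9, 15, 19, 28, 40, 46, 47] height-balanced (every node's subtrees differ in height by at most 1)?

Tree (level-order array): [4, None, 9, None, 15, None, 19, None, 28, None, 40, None, 46, None, 47]
Definition: a tree is height-balanced if, at every node, |h(left) - h(right)| <= 1 (empty subtree has height -1).
Bottom-up per-node check:
  node 47: h_left=-1, h_right=-1, diff=0 [OK], height=0
  node 46: h_left=-1, h_right=0, diff=1 [OK], height=1
  node 40: h_left=-1, h_right=1, diff=2 [FAIL (|-1-1|=2 > 1)], height=2
  node 28: h_left=-1, h_right=2, diff=3 [FAIL (|-1-2|=3 > 1)], height=3
  node 19: h_left=-1, h_right=3, diff=4 [FAIL (|-1-3|=4 > 1)], height=4
  node 15: h_left=-1, h_right=4, diff=5 [FAIL (|-1-4|=5 > 1)], height=5
  node 9: h_left=-1, h_right=5, diff=6 [FAIL (|-1-5|=6 > 1)], height=6
  node 4: h_left=-1, h_right=6, diff=7 [FAIL (|-1-6|=7 > 1)], height=7
Node 40 violates the condition: |-1 - 1| = 2 > 1.
Result: Not balanced


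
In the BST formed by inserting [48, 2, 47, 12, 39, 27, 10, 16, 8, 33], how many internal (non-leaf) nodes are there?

Tree built from: [48, 2, 47, 12, 39, 27, 10, 16, 8, 33]
Tree (level-order array): [48, 2, None, None, 47, 12, None, 10, 39, 8, None, 27, None, None, None, 16, 33]
Rule: An internal node has at least one child.
Per-node child counts:
  node 48: 1 child(ren)
  node 2: 1 child(ren)
  node 47: 1 child(ren)
  node 12: 2 child(ren)
  node 10: 1 child(ren)
  node 8: 0 child(ren)
  node 39: 1 child(ren)
  node 27: 2 child(ren)
  node 16: 0 child(ren)
  node 33: 0 child(ren)
Matching nodes: [48, 2, 47, 12, 10, 39, 27]
Count of internal (non-leaf) nodes: 7


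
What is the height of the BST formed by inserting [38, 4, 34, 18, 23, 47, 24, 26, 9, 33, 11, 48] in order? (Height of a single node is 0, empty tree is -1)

Insertion order: [38, 4, 34, 18, 23, 47, 24, 26, 9, 33, 11, 48]
Tree (level-order array): [38, 4, 47, None, 34, None, 48, 18, None, None, None, 9, 23, None, 11, None, 24, None, None, None, 26, None, 33]
Compute height bottom-up (empty subtree = -1):
  height(11) = 1 + max(-1, -1) = 0
  height(9) = 1 + max(-1, 0) = 1
  height(33) = 1 + max(-1, -1) = 0
  height(26) = 1 + max(-1, 0) = 1
  height(24) = 1 + max(-1, 1) = 2
  height(23) = 1 + max(-1, 2) = 3
  height(18) = 1 + max(1, 3) = 4
  height(34) = 1 + max(4, -1) = 5
  height(4) = 1 + max(-1, 5) = 6
  height(48) = 1 + max(-1, -1) = 0
  height(47) = 1 + max(-1, 0) = 1
  height(38) = 1 + max(6, 1) = 7
Height = 7


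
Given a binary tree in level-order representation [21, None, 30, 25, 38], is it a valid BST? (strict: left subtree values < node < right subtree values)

Level-order array: [21, None, 30, 25, 38]
Validate using subtree bounds (lo, hi): at each node, require lo < value < hi,
then recurse left with hi=value and right with lo=value.
Preorder trace (stopping at first violation):
  at node 21 with bounds (-inf, +inf): OK
  at node 30 with bounds (21, +inf): OK
  at node 25 with bounds (21, 30): OK
  at node 38 with bounds (30, +inf): OK
No violation found at any node.
Result: Valid BST


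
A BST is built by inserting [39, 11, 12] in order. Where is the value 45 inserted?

Starting tree (level order): [39, 11, None, None, 12]
Insertion path: 39
Result: insert 45 as right child of 39
Final tree (level order): [39, 11, 45, None, 12]


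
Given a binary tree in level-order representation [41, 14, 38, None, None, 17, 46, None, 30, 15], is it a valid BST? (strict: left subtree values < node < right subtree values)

Level-order array: [41, 14, 38, None, None, 17, 46, None, 30, 15]
Validate using subtree bounds (lo, hi): at each node, require lo < value < hi,
then recurse left with hi=value and right with lo=value.
Preorder trace (stopping at first violation):
  at node 41 with bounds (-inf, +inf): OK
  at node 14 with bounds (-inf, 41): OK
  at node 38 with bounds (41, +inf): VIOLATION
Node 38 violates its bound: not (41 < 38 < +inf).
Result: Not a valid BST


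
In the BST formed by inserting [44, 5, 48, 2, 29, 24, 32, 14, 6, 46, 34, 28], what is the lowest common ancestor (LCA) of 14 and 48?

Tree insertion order: [44, 5, 48, 2, 29, 24, 32, 14, 6, 46, 34, 28]
Tree (level-order array): [44, 5, 48, 2, 29, 46, None, None, None, 24, 32, None, None, 14, 28, None, 34, 6]
In a BST, the LCA of p=14, q=48 is the first node v on the
root-to-leaf path with p <= v <= q (go left if both < v, right if both > v).
Walk from root:
  at 44: 14 <= 44 <= 48, this is the LCA
LCA = 44


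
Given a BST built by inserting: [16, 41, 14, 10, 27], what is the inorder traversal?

Tree insertion order: [16, 41, 14, 10, 27]
Tree (level-order array): [16, 14, 41, 10, None, 27]
Inorder traversal: [10, 14, 16, 27, 41]


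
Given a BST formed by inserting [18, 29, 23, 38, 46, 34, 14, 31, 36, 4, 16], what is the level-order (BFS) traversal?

Tree insertion order: [18, 29, 23, 38, 46, 34, 14, 31, 36, 4, 16]
Tree (level-order array): [18, 14, 29, 4, 16, 23, 38, None, None, None, None, None, None, 34, 46, 31, 36]
BFS from the root, enqueuing left then right child of each popped node:
  queue [18] -> pop 18, enqueue [14, 29], visited so far: [18]
  queue [14, 29] -> pop 14, enqueue [4, 16], visited so far: [18, 14]
  queue [29, 4, 16] -> pop 29, enqueue [23, 38], visited so far: [18, 14, 29]
  queue [4, 16, 23, 38] -> pop 4, enqueue [none], visited so far: [18, 14, 29, 4]
  queue [16, 23, 38] -> pop 16, enqueue [none], visited so far: [18, 14, 29, 4, 16]
  queue [23, 38] -> pop 23, enqueue [none], visited so far: [18, 14, 29, 4, 16, 23]
  queue [38] -> pop 38, enqueue [34, 46], visited so far: [18, 14, 29, 4, 16, 23, 38]
  queue [34, 46] -> pop 34, enqueue [31, 36], visited so far: [18, 14, 29, 4, 16, 23, 38, 34]
  queue [46, 31, 36] -> pop 46, enqueue [none], visited so far: [18, 14, 29, 4, 16, 23, 38, 34, 46]
  queue [31, 36] -> pop 31, enqueue [none], visited so far: [18, 14, 29, 4, 16, 23, 38, 34, 46, 31]
  queue [36] -> pop 36, enqueue [none], visited so far: [18, 14, 29, 4, 16, 23, 38, 34, 46, 31, 36]
Result: [18, 14, 29, 4, 16, 23, 38, 34, 46, 31, 36]


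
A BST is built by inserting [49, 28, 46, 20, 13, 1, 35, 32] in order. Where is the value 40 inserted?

Starting tree (level order): [49, 28, None, 20, 46, 13, None, 35, None, 1, None, 32]
Insertion path: 49 -> 28 -> 46 -> 35
Result: insert 40 as right child of 35
Final tree (level order): [49, 28, None, 20, 46, 13, None, 35, None, 1, None, 32, 40]


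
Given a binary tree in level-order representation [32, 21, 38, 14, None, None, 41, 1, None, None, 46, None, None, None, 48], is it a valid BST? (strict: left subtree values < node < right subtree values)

Level-order array: [32, 21, 38, 14, None, None, 41, 1, None, None, 46, None, None, None, 48]
Validate using subtree bounds (lo, hi): at each node, require lo < value < hi,
then recurse left with hi=value and right with lo=value.
Preorder trace (stopping at first violation):
  at node 32 with bounds (-inf, +inf): OK
  at node 21 with bounds (-inf, 32): OK
  at node 14 with bounds (-inf, 21): OK
  at node 1 with bounds (-inf, 14): OK
  at node 38 with bounds (32, +inf): OK
  at node 41 with bounds (38, +inf): OK
  at node 46 with bounds (41, +inf): OK
  at node 48 with bounds (46, +inf): OK
No violation found at any node.
Result: Valid BST


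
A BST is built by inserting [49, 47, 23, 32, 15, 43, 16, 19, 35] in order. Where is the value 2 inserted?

Starting tree (level order): [49, 47, None, 23, None, 15, 32, None, 16, None, 43, None, 19, 35]
Insertion path: 49 -> 47 -> 23 -> 15
Result: insert 2 as left child of 15
Final tree (level order): [49, 47, None, 23, None, 15, 32, 2, 16, None, 43, None, None, None, 19, 35]


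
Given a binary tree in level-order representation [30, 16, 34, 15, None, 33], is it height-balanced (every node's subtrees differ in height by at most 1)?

Tree (level-order array): [30, 16, 34, 15, None, 33]
Definition: a tree is height-balanced if, at every node, |h(left) - h(right)| <= 1 (empty subtree has height -1).
Bottom-up per-node check:
  node 15: h_left=-1, h_right=-1, diff=0 [OK], height=0
  node 16: h_left=0, h_right=-1, diff=1 [OK], height=1
  node 33: h_left=-1, h_right=-1, diff=0 [OK], height=0
  node 34: h_left=0, h_right=-1, diff=1 [OK], height=1
  node 30: h_left=1, h_right=1, diff=0 [OK], height=2
All nodes satisfy the balance condition.
Result: Balanced


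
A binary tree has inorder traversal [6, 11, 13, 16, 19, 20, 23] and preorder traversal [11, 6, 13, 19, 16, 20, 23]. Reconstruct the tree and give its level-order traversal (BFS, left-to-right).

Inorder:  [6, 11, 13, 16, 19, 20, 23]
Preorder: [11, 6, 13, 19, 16, 20, 23]
Algorithm: preorder visits root first, so consume preorder in order;
for each root, split the current inorder slice at that value into
left-subtree inorder and right-subtree inorder, then recurse.
Recursive splits:
  root=11; inorder splits into left=[6], right=[13, 16, 19, 20, 23]
  root=6; inorder splits into left=[], right=[]
  root=13; inorder splits into left=[], right=[16, 19, 20, 23]
  root=19; inorder splits into left=[16], right=[20, 23]
  root=16; inorder splits into left=[], right=[]
  root=20; inorder splits into left=[], right=[23]
  root=23; inorder splits into left=[], right=[]
Reconstructed level-order: [11, 6, 13, 19, 16, 20, 23]


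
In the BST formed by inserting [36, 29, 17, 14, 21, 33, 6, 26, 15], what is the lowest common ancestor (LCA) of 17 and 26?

Tree insertion order: [36, 29, 17, 14, 21, 33, 6, 26, 15]
Tree (level-order array): [36, 29, None, 17, 33, 14, 21, None, None, 6, 15, None, 26]
In a BST, the LCA of p=17, q=26 is the first node v on the
root-to-leaf path with p <= v <= q (go left if both < v, right if both > v).
Walk from root:
  at 36: both 17 and 26 < 36, go left
  at 29: both 17 and 26 < 29, go left
  at 17: 17 <= 17 <= 26, this is the LCA
LCA = 17


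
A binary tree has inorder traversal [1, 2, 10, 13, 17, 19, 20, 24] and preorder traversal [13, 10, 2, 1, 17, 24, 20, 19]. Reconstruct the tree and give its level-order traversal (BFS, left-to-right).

Inorder:  [1, 2, 10, 13, 17, 19, 20, 24]
Preorder: [13, 10, 2, 1, 17, 24, 20, 19]
Algorithm: preorder visits root first, so consume preorder in order;
for each root, split the current inorder slice at that value into
left-subtree inorder and right-subtree inorder, then recurse.
Recursive splits:
  root=13; inorder splits into left=[1, 2, 10], right=[17, 19, 20, 24]
  root=10; inorder splits into left=[1, 2], right=[]
  root=2; inorder splits into left=[1], right=[]
  root=1; inorder splits into left=[], right=[]
  root=17; inorder splits into left=[], right=[19, 20, 24]
  root=24; inorder splits into left=[19, 20], right=[]
  root=20; inorder splits into left=[19], right=[]
  root=19; inorder splits into left=[], right=[]
Reconstructed level-order: [13, 10, 17, 2, 24, 1, 20, 19]


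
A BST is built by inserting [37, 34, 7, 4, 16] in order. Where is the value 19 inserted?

Starting tree (level order): [37, 34, None, 7, None, 4, 16]
Insertion path: 37 -> 34 -> 7 -> 16
Result: insert 19 as right child of 16
Final tree (level order): [37, 34, None, 7, None, 4, 16, None, None, None, 19]


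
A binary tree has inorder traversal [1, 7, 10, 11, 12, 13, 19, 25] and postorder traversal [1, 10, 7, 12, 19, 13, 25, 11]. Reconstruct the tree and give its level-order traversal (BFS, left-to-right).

Inorder:   [1, 7, 10, 11, 12, 13, 19, 25]
Postorder: [1, 10, 7, 12, 19, 13, 25, 11]
Algorithm: postorder visits root last, so walk postorder right-to-left;
each value is the root of the current inorder slice — split it at that
value, recurse on the right subtree first, then the left.
Recursive splits:
  root=11; inorder splits into left=[1, 7, 10], right=[12, 13, 19, 25]
  root=25; inorder splits into left=[12, 13, 19], right=[]
  root=13; inorder splits into left=[12], right=[19]
  root=19; inorder splits into left=[], right=[]
  root=12; inorder splits into left=[], right=[]
  root=7; inorder splits into left=[1], right=[10]
  root=10; inorder splits into left=[], right=[]
  root=1; inorder splits into left=[], right=[]
Reconstructed level-order: [11, 7, 25, 1, 10, 13, 12, 19]


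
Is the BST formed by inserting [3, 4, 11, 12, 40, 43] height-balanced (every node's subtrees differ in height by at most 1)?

Tree (level-order array): [3, None, 4, None, 11, None, 12, None, 40, None, 43]
Definition: a tree is height-balanced if, at every node, |h(left) - h(right)| <= 1 (empty subtree has height -1).
Bottom-up per-node check:
  node 43: h_left=-1, h_right=-1, diff=0 [OK], height=0
  node 40: h_left=-1, h_right=0, diff=1 [OK], height=1
  node 12: h_left=-1, h_right=1, diff=2 [FAIL (|-1-1|=2 > 1)], height=2
  node 11: h_left=-1, h_right=2, diff=3 [FAIL (|-1-2|=3 > 1)], height=3
  node 4: h_left=-1, h_right=3, diff=4 [FAIL (|-1-3|=4 > 1)], height=4
  node 3: h_left=-1, h_right=4, diff=5 [FAIL (|-1-4|=5 > 1)], height=5
Node 12 violates the condition: |-1 - 1| = 2 > 1.
Result: Not balanced


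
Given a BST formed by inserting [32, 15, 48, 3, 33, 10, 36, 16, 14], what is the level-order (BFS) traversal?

Tree insertion order: [32, 15, 48, 3, 33, 10, 36, 16, 14]
Tree (level-order array): [32, 15, 48, 3, 16, 33, None, None, 10, None, None, None, 36, None, 14]
BFS from the root, enqueuing left then right child of each popped node:
  queue [32] -> pop 32, enqueue [15, 48], visited so far: [32]
  queue [15, 48] -> pop 15, enqueue [3, 16], visited so far: [32, 15]
  queue [48, 3, 16] -> pop 48, enqueue [33], visited so far: [32, 15, 48]
  queue [3, 16, 33] -> pop 3, enqueue [10], visited so far: [32, 15, 48, 3]
  queue [16, 33, 10] -> pop 16, enqueue [none], visited so far: [32, 15, 48, 3, 16]
  queue [33, 10] -> pop 33, enqueue [36], visited so far: [32, 15, 48, 3, 16, 33]
  queue [10, 36] -> pop 10, enqueue [14], visited so far: [32, 15, 48, 3, 16, 33, 10]
  queue [36, 14] -> pop 36, enqueue [none], visited so far: [32, 15, 48, 3, 16, 33, 10, 36]
  queue [14] -> pop 14, enqueue [none], visited so far: [32, 15, 48, 3, 16, 33, 10, 36, 14]
Result: [32, 15, 48, 3, 16, 33, 10, 36, 14]
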